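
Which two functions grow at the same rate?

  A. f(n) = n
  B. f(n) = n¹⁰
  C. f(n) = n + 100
A and C

Examining each function:
  A. n is O(n)
  B. n¹⁰ is O(n¹⁰)
  C. n + 100 is O(n)

Functions A and C both have the same complexity class.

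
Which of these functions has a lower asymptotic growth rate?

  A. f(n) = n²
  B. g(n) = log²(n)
B

f(n) = n² is O(n²), while g(n) = log²(n) is O(log² n).
Since O(log² n) grows slower than O(n²), g(n) is dominated.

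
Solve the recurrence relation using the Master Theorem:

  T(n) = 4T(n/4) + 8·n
Θ(n log n)

Master Theorem: a = 4, b = 4, f(n) = 8·n.
Compute the critical exponent d = log₄(4) = 1.
Compare f(n) = Θ(n) against n^d:
  k = 1 = d, so f(n) = Θ(n^d) — Case 2.
  Work is balanced across levels: T(n) = Θ(n^d log n) = Θ(n log n).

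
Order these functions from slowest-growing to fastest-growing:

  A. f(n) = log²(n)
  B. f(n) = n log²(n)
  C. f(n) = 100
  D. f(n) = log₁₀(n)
C < D < A < B

Comparing growth rates:
C = 100 is O(1)
D = log₁₀(n) is O(log n)
A = log²(n) is O(log² n)
B = n log²(n) is O(n log² n)

Therefore, the order from slowest to fastest is: C < D < A < B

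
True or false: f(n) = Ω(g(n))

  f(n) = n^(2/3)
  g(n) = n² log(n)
False

f(n) = n^(2/3) is O(n^(2/3)), and g(n) = n² log(n) is O(n² log n).
Since O(n^(2/3)) grows slower than O(n² log n), f(n) = Ω(g(n)) is false.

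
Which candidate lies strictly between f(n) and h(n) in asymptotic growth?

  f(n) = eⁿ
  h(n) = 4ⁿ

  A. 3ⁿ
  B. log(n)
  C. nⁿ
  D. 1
A

We need g(n) with eⁿ = o(g(n)) and g(n) = o(4ⁿ), i.e. O(eⁿ) ≺ g ≺ O(4ⁿ).
Check each option:
  A. 3ⁿ — O(3ⁿ) is strictly between O(eⁿ) and O(4ⁿ) ✓
  B. log(n) — O(log n) does not grow strictly faster than f(n)
  C. nⁿ — O(nⁿ) does not grow strictly slower than h(n)
  D. 1 — O(1) does not grow strictly faster than f(n)

Only option A (3ⁿ) lies strictly between.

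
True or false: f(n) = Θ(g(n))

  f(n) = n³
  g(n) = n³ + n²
True

f(n) = n³ and g(n) = n³ + n² are both O(n³).
Since they have the same asymptotic growth rate, f(n) = Θ(g(n)) is true.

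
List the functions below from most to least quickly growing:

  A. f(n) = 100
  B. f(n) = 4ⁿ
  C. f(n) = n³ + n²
B > C > A

Comparing growth rates:
B = 4ⁿ is O(4ⁿ)
C = n³ + n² is O(n³)
A = 100 is O(1)

Therefore, the order from fastest to slowest is: B > C > A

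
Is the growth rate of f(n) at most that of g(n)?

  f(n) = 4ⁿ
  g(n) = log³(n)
False

f(n) = 4ⁿ is O(4ⁿ), and g(n) = log³(n) is O(log³ n).
Since O(4ⁿ) grows faster than O(log³ n), f(n) = O(g(n)) is false.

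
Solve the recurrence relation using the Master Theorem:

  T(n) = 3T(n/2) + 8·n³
Θ(n³)

Master Theorem: a = 3, b = 2, f(n) = 8·n³.
Compute the critical exponent d = log₂(3) = 1.585.
Compare f(n) = Θ(n³) against n^d:
  k = 3 > d = 1.585, so f(n) = Ω(n^(d+ε)) — Case 3.
  Regularity: a·(n/b)^3/n^3 = a/b^3 = 3/8 < 1 ✓.
  The top-level work dominates: T(n) = Θ(f(n)) = Θ(n³).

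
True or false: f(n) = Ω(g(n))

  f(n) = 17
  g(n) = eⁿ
False

f(n) = 17 is O(1), and g(n) = eⁿ is O(eⁿ).
Since O(1) grows slower than O(eⁿ), f(n) = Ω(g(n)) is false.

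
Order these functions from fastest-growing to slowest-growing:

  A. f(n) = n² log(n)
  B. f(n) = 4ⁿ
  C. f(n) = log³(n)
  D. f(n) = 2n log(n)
B > A > D > C

Comparing growth rates:
B = 4ⁿ is O(4ⁿ)
A = n² log(n) is O(n² log n)
D = 2n log(n) is O(n log n)
C = log³(n) is O(log³ n)

Therefore, the order from fastest to slowest is: B > A > D > C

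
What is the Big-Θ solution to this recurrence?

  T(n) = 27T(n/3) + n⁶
Θ(n⁶)

Master Theorem: a = 27, b = 3, f(n) = n⁶.
Compute the critical exponent d = log₃(27) = 3.
Compare f(n) = Θ(n⁶) against n^d:
  k = 6 > d = 3, so f(n) = Ω(n^(d+ε)) — Case 3.
  Regularity: a·(n/b)^6/n^6 = a/b^6 = 27/729 < 1 ✓.
  The top-level work dominates: T(n) = Θ(f(n)) = Θ(n⁶).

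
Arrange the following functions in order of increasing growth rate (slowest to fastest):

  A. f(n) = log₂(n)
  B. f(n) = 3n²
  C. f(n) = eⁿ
A < B < C

Comparing growth rates:
A = log₂(n) is O(log n)
B = 3n² is O(n²)
C = eⁿ is O(eⁿ)

Therefore, the order from slowest to fastest is: A < B < C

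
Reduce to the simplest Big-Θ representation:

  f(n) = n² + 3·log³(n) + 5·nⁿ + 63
Θ(nⁿ)

Order the terms by growth rate: 63 ≺ 3·log³(n) ≺ n² ≺ 5·nⁿ.
The fastest-growing term 5·nⁿ dominates as n → ∞; dropping its constant factor gives Θ(nⁿ).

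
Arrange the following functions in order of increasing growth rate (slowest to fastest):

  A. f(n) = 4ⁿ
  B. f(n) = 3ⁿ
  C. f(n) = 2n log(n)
C < B < A

Comparing growth rates:
C = 2n log(n) is O(n log n)
B = 3ⁿ is O(3ⁿ)
A = 4ⁿ is O(4ⁿ)

Therefore, the order from slowest to fastest is: C < B < A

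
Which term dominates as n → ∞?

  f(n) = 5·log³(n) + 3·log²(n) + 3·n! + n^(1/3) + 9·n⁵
3·n!

Looking at each term:
  - 5·log³(n) is O(log³ n)
  - 3·log²(n) is O(log² n)
  - 3·n! is O(n!)
  - n^(1/3) is O(n^(1/3))
  - 9·n⁵ is O(n⁵)

The term 3·n! (O(n!)) grows fastest and dominates all others.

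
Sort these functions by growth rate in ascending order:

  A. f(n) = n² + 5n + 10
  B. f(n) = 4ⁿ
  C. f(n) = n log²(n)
C < A < B

Comparing growth rates:
C = n log²(n) is O(n log² n)
A = n² + 5n + 10 is O(n²)
B = 4ⁿ is O(4ⁿ)

Therefore, the order from slowest to fastest is: C < A < B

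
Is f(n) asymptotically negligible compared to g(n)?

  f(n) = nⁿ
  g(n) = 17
False

f(n) = nⁿ is O(nⁿ), and g(n) = 17 is O(1).
Since O(nⁿ) grows faster than or equal to O(1), f(n) = o(g(n)) is false.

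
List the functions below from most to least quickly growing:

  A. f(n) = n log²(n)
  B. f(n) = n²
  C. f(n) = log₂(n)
B > A > C

Comparing growth rates:
B = n² is O(n²)
A = n log²(n) is O(n log² n)
C = log₂(n) is O(log n)

Therefore, the order from fastest to slowest is: B > A > C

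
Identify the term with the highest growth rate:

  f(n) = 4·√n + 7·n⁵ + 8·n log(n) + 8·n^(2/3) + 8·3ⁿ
8·3ⁿ

Looking at each term:
  - 4·√n is O(√n)
  - 7·n⁵ is O(n⁵)
  - 8·n log(n) is O(n log n)
  - 8·n^(2/3) is O(n^(2/3))
  - 8·3ⁿ is O(3ⁿ)

The term 8·3ⁿ (O(3ⁿ)) grows fastest and dominates all others.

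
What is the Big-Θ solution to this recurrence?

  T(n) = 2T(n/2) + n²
Θ(n²)

Master Theorem: a = 2, b = 2, f(n) = n².
Compute the critical exponent d = log₂(2) = 1.
Compare f(n) = Θ(n²) against n^d:
  k = 2 > d = 1, so f(n) = Ω(n^(d+ε)) — Case 3.
  Regularity: a·(n/b)^2/n^2 = a/b^2 = 2/4 < 1 ✓.
  The top-level work dominates: T(n) = Θ(f(n)) = Θ(n²).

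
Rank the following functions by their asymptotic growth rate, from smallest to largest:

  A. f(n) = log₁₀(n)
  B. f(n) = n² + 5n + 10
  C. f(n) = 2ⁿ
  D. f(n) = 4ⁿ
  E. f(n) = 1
E < A < B < C < D

Comparing growth rates:
E = 1 is O(1)
A = log₁₀(n) is O(log n)
B = n² + 5n + 10 is O(n²)
C = 2ⁿ is O(2ⁿ)
D = 4ⁿ is O(4ⁿ)

Therefore, the order from slowest to fastest is: E < A < B < C < D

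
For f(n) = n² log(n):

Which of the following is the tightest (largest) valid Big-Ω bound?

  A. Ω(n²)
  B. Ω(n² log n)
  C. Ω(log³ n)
B

f(n) = n² log(n) is Ω(n² log n).
All listed options are valid Big-Ω bounds (lower bounds),
but Ω(n² log n) is the tightest (largest valid bound).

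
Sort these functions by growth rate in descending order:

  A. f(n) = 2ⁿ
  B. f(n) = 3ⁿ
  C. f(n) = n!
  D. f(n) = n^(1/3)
C > B > A > D

Comparing growth rates:
C = n! is O(n!)
B = 3ⁿ is O(3ⁿ)
A = 2ⁿ is O(2ⁿ)
D = n^(1/3) is O(n^(1/3))

Therefore, the order from fastest to slowest is: C > B > A > D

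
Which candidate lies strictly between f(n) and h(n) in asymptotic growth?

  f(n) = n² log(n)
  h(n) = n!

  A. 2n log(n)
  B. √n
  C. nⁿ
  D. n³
D

We need g(n) with n² log(n) = o(g(n)) and g(n) = o(n!), i.e. O(n² log n) ≺ g ≺ O(n!).
Check each option:
  A. 2n log(n) — O(n log n) does not grow strictly faster than f(n)
  B. √n — O(√n) does not grow strictly faster than f(n)
  C. nⁿ — O(nⁿ) does not grow strictly slower than h(n)
  D. n³ — O(n³) is strictly between O(n² log n) and O(n!) ✓

Only option D (n³) lies strictly between.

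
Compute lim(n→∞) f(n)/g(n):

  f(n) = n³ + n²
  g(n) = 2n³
1/2

Since n³ + n² and 2n³ have the same growth rate (O(n³)),
the ratio converges to a constant: 1/2.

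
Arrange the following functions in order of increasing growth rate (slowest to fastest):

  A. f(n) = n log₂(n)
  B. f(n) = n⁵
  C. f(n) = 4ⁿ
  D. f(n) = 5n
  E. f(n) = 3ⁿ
D < A < B < E < C

Comparing growth rates:
D = 5n is O(n)
A = n log₂(n) is O(n log n)
B = n⁵ is O(n⁵)
E = 3ⁿ is O(3ⁿ)
C = 4ⁿ is O(4ⁿ)

Therefore, the order from slowest to fastest is: D < A < B < E < C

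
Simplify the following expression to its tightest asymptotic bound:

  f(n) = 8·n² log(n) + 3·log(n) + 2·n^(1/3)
Θ(n² log n)

Order the terms by growth rate: 3·log(n) ≺ 2·n^(1/3) ≺ 8·n² log(n).
The fastest-growing term 8·n² log(n) dominates as n → ∞; dropping its constant factor gives Θ(n² log n).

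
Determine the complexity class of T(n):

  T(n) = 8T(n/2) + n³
Θ(n³ log n)

Master Theorem: a = 8, b = 2, f(n) = n³.
Compute the critical exponent d = log₂(8) = 3.
Compare f(n) = Θ(n³) against n^d:
  k = 3 = d, so f(n) = Θ(n^d) — Case 2.
  Work is balanced across levels: T(n) = Θ(n^d log n) = Θ(n³ log n).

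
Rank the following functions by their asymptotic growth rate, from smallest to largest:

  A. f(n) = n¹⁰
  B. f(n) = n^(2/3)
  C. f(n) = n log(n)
B < C < A

Comparing growth rates:
B = n^(2/3) is O(n^(2/3))
C = n log(n) is O(n log n)
A = n¹⁰ is O(n¹⁰)

Therefore, the order from slowest to fastest is: B < C < A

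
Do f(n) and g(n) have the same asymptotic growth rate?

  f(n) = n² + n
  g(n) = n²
True

f(n) = n² + n and g(n) = n² are both O(n²).
Since they have the same asymptotic growth rate, f(n) = Θ(g(n)) is true.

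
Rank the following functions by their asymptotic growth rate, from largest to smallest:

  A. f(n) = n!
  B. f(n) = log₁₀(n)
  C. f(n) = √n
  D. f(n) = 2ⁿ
A > D > C > B

Comparing growth rates:
A = n! is O(n!)
D = 2ⁿ is O(2ⁿ)
C = √n is O(√n)
B = log₁₀(n) is O(log n)

Therefore, the order from fastest to slowest is: A > D > C > B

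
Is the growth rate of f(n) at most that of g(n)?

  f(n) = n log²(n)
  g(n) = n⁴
True

f(n) = n log²(n) is O(n log² n), and g(n) = n⁴ is O(n⁴).
Since O(n log² n) ⊆ O(n⁴) (f grows no faster than g), f(n) = O(g(n)) is true.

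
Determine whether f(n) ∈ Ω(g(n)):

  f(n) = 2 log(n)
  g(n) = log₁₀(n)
True

f(n) = 2 log(n) and g(n) = log₁₀(n) are both O(log n).
Big-Ω permits equal growth rates (f ≥ c·g for some c > 0), so f(n) = Ω(g(n)) is true.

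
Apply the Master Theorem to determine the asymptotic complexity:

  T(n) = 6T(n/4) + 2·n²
Θ(n²)

Master Theorem: a = 6, b = 4, f(n) = 2·n².
Compute the critical exponent d = log₄(6) = 1.292.
Compare f(n) = Θ(n²) against n^d:
  k = 2 > d = 1.292, so f(n) = Ω(n^(d+ε)) — Case 3.
  Regularity: a·(n/b)^2/n^2 = a/b^2 = 6/16 < 1 ✓.
  The top-level work dominates: T(n) = Θ(f(n)) = Θ(n²).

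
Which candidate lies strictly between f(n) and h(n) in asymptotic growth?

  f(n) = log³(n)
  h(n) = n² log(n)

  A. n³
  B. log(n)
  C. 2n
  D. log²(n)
C

We need g(n) with log³(n) = o(g(n)) and g(n) = o(n² log(n)), i.e. O(log³ n) ≺ g ≺ O(n² log n).
Check each option:
  A. n³ — O(n³) does not grow strictly slower than h(n)
  B. log(n) — O(log n) does not grow strictly faster than f(n)
  C. 2n — O(n) is strictly between O(log³ n) and O(n² log n) ✓
  D. log²(n) — O(log² n) does not grow strictly faster than f(n)

Only option C (2n) lies strictly between.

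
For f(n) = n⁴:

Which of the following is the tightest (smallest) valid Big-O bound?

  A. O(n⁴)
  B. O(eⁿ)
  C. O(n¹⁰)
A

f(n) = n⁴ is O(n⁴).
All listed options are valid Big-O bounds (upper bounds),
but O(n⁴) is the tightest (smallest valid bound).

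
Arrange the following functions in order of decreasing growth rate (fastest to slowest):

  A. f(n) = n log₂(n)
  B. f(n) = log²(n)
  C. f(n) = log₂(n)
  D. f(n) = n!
D > A > B > C

Comparing growth rates:
D = n! is O(n!)
A = n log₂(n) is O(n log n)
B = log²(n) is O(log² n)
C = log₂(n) is O(log n)

Therefore, the order from fastest to slowest is: D > A > B > C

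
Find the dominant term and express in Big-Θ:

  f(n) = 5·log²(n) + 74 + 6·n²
Θ(n²)

Order the terms by growth rate: 74 ≺ 5·log²(n) ≺ 6·n².
The fastest-growing term 6·n² dominates as n → ∞; dropping its constant factor gives Θ(n²).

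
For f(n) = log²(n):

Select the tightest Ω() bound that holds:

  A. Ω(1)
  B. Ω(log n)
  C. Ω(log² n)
C

f(n) = log²(n) is Ω(log² n).
All listed options are valid Big-Ω bounds (lower bounds),
but Ω(log² n) is the tightest (largest valid bound).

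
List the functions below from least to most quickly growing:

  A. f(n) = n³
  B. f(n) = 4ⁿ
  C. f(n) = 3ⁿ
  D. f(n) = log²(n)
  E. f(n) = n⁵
D < A < E < C < B

Comparing growth rates:
D = log²(n) is O(log² n)
A = n³ is O(n³)
E = n⁵ is O(n⁵)
C = 3ⁿ is O(3ⁿ)
B = 4ⁿ is O(4ⁿ)

Therefore, the order from slowest to fastest is: D < A < E < C < B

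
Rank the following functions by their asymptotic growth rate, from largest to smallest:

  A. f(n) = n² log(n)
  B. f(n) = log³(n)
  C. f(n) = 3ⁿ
C > A > B

Comparing growth rates:
C = 3ⁿ is O(3ⁿ)
A = n² log(n) is O(n² log n)
B = log³(n) is O(log³ n)

Therefore, the order from fastest to slowest is: C > A > B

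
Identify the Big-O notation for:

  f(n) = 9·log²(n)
O(log² n)

The dominant term in 9·log²(n) is 9·log²(n), which is Θ(log² n).
Constants are absorbed, so the tightest bound is O(log² n).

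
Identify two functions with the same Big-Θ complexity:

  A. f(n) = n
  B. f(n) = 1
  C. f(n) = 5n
A and C

Examining each function:
  A. n is O(n)
  B. 1 is O(1)
  C. 5n is O(n)

Functions A and C both have the same complexity class.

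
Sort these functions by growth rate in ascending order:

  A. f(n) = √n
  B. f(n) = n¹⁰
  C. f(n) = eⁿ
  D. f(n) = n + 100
A < D < B < C

Comparing growth rates:
A = √n is O(√n)
D = n + 100 is O(n)
B = n¹⁰ is O(n¹⁰)
C = eⁿ is O(eⁿ)

Therefore, the order from slowest to fastest is: A < D < B < C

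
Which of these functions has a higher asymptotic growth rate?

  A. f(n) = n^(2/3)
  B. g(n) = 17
A

f(n) = n^(2/3) is O(n^(2/3)), while g(n) = 17 is O(1).
Since O(n^(2/3)) grows faster than O(1), f(n) dominates.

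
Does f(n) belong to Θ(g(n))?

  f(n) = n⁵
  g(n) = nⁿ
False

f(n) = n⁵ is O(n⁵), and g(n) = nⁿ is O(nⁿ).
Since they have different growth rates, f(n) = Θ(g(n)) is false.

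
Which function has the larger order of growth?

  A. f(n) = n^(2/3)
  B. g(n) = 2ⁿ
B

f(n) = n^(2/3) is O(n^(2/3)), while g(n) = 2ⁿ is O(2ⁿ).
Since O(2ⁿ) grows faster than O(n^(2/3)), g(n) dominates.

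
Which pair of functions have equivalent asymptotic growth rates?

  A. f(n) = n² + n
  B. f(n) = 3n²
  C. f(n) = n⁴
A and B

Examining each function:
  A. n² + n is O(n²)
  B. 3n² is O(n²)
  C. n⁴ is O(n⁴)

Functions A and B both have the same complexity class.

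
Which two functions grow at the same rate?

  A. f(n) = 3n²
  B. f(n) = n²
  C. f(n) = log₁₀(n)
A and B

Examining each function:
  A. 3n² is O(n²)
  B. n² is O(n²)
  C. log₁₀(n) is O(log n)

Functions A and B both have the same complexity class.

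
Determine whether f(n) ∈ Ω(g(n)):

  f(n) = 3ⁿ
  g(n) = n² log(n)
True

f(n) = 3ⁿ is O(3ⁿ), and g(n) = n² log(n) is O(n² log n).
Since O(3ⁿ) grows at least as fast as O(n² log n), f(n) = Ω(g(n)) is true.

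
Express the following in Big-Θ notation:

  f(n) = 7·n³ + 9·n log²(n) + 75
Θ(n³)

Order the terms by growth rate: 75 ≺ 9·n log²(n) ≺ 7·n³.
The fastest-growing term 7·n³ dominates as n → ∞; dropping its constant factor gives Θ(n³).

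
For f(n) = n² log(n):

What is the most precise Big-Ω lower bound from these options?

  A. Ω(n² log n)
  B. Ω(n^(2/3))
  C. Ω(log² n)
A

f(n) = n² log(n) is Ω(n² log n).
All listed options are valid Big-Ω bounds (lower bounds),
but Ω(n² log n) is the tightest (largest valid bound).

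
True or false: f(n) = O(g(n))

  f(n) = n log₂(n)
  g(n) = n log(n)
True

f(n) = n log₂(n) and g(n) = n log(n) are both O(n log n).
Big-O permits equal growth rates (f ≤ c·g for some c), so f(n) = O(g(n)) is true.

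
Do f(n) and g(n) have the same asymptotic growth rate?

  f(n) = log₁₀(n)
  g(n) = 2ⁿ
False

f(n) = log₁₀(n) is O(log n), and g(n) = 2ⁿ is O(2ⁿ).
Since they have different growth rates, f(n) = Θ(g(n)) is false.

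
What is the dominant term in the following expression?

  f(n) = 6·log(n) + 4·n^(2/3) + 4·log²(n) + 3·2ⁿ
3·2ⁿ

Looking at each term:
  - 6·log(n) is O(log n)
  - 4·n^(2/3) is O(n^(2/3))
  - 4·log²(n) is O(log² n)
  - 3·2ⁿ is O(2ⁿ)

The term 3·2ⁿ (O(2ⁿ)) grows fastest and dominates all others.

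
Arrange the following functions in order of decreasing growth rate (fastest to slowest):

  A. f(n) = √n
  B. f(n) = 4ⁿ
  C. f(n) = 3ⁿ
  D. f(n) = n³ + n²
B > C > D > A

Comparing growth rates:
B = 4ⁿ is O(4ⁿ)
C = 3ⁿ is O(3ⁿ)
D = n³ + n² is O(n³)
A = √n is O(√n)

Therefore, the order from fastest to slowest is: B > C > D > A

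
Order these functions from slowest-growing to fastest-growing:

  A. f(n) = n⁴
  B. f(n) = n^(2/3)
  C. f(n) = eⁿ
B < A < C

Comparing growth rates:
B = n^(2/3) is O(n^(2/3))
A = n⁴ is O(n⁴)
C = eⁿ is O(eⁿ)

Therefore, the order from slowest to fastest is: B < A < C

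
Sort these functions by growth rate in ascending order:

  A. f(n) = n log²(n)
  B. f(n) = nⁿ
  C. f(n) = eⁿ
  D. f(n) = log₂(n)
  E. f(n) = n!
D < A < C < E < B

Comparing growth rates:
D = log₂(n) is O(log n)
A = n log²(n) is O(n log² n)
C = eⁿ is O(eⁿ)
E = n! is O(n!)
B = nⁿ is O(nⁿ)

Therefore, the order from slowest to fastest is: D < A < C < E < B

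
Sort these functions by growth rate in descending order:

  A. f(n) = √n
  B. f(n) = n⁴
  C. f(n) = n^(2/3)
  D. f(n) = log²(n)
B > C > A > D

Comparing growth rates:
B = n⁴ is O(n⁴)
C = n^(2/3) is O(n^(2/3))
A = √n is O(√n)
D = log²(n) is O(log² n)

Therefore, the order from fastest to slowest is: B > C > A > D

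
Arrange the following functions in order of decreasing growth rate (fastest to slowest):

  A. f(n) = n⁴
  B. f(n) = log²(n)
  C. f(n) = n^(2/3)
A > C > B

Comparing growth rates:
A = n⁴ is O(n⁴)
C = n^(2/3) is O(n^(2/3))
B = log²(n) is O(log² n)

Therefore, the order from fastest to slowest is: A > C > B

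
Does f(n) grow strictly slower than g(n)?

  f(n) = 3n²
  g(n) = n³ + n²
True

f(n) = 3n² is O(n²), and g(n) = n³ + n² is O(n³).
Since O(n²) grows strictly slower than O(n³), f(n) = o(g(n)) is true.
This means lim(n→∞) f(n)/g(n) = 0.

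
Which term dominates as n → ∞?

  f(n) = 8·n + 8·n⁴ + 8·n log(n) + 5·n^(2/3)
8·n⁴

Looking at each term:
  - 8·n is O(n)
  - 8·n⁴ is O(n⁴)
  - 8·n log(n) is O(n log n)
  - 5·n^(2/3) is O(n^(2/3))

The term 8·n⁴ (O(n⁴)) grows fastest and dominates all others.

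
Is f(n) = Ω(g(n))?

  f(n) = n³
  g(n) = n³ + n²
True

f(n) = n³ and g(n) = n³ + n² are both O(n³).
Big-Ω permits equal growth rates (f ≥ c·g for some c > 0), so f(n) = Ω(g(n)) is true.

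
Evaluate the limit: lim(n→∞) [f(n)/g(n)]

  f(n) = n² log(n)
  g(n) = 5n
∞

Since n² log(n) (O(n² log n)) grows faster than 5n (O(n)),
the ratio f(n)/g(n) → ∞ as n → ∞.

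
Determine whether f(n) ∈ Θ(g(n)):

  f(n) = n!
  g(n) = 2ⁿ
False

f(n) = n! is O(n!), and g(n) = 2ⁿ is O(2ⁿ).
Since they have different growth rates, f(n) = Θ(g(n)) is false.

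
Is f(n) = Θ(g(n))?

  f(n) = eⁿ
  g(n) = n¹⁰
False

f(n) = eⁿ is O(eⁿ), and g(n) = n¹⁰ is O(n¹⁰).
Since they have different growth rates, f(n) = Θ(g(n)) is false.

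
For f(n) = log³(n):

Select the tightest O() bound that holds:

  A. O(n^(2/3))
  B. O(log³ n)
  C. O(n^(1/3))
B

f(n) = log³(n) is O(log³ n).
All listed options are valid Big-O bounds (upper bounds),
but O(log³ n) is the tightest (smallest valid bound).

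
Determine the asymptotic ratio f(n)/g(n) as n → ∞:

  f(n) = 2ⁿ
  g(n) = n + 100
∞

Since 2ⁿ (O(2ⁿ)) grows faster than n + 100 (O(n)),
the ratio f(n)/g(n) → ∞ as n → ∞.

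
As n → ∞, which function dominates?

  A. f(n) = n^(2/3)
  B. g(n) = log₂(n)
A

f(n) = n^(2/3) is O(n^(2/3)), while g(n) = log₂(n) is O(log n).
Since O(n^(2/3)) grows faster than O(log n), f(n) dominates.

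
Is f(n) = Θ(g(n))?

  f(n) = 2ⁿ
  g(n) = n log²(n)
False

f(n) = 2ⁿ is O(2ⁿ), and g(n) = n log²(n) is O(n log² n).
Since they have different growth rates, f(n) = Θ(g(n)) is false.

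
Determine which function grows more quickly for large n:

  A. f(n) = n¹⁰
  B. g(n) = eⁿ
B

f(n) = n¹⁰ is O(n¹⁰), while g(n) = eⁿ is O(eⁿ).
Since O(eⁿ) grows faster than O(n¹⁰), g(n) dominates.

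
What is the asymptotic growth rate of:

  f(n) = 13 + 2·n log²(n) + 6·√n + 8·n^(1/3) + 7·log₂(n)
Θ(n log² n)

Order the terms by growth rate: 13 ≺ 7·log₂(n) ≺ 8·n^(1/3) ≺ 6·√n ≺ 2·n log²(n).
The fastest-growing term 2·n log²(n) dominates as n → ∞; dropping its constant factor gives Θ(n log² n).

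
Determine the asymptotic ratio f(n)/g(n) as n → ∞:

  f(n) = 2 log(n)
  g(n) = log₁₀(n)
log(100)

Since 2 log(n) and log₁₀(n) have the same growth rate (O(log n)),
the ratio converges to a constant: log(100).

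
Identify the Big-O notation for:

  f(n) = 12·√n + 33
O(√n)

The dominant term in 12·√n + 33 is 12·√n, which is Θ(√n).
Lower-order terms (33) are asymptotically negligible.
Constants are absorbed, so the tightest bound is O(√n).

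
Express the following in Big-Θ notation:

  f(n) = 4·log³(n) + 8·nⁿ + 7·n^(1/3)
Θ(nⁿ)

Order the terms by growth rate: 4·log³(n) ≺ 7·n^(1/3) ≺ 8·nⁿ.
The fastest-growing term 8·nⁿ dominates as n → ∞; dropping its constant factor gives Θ(nⁿ).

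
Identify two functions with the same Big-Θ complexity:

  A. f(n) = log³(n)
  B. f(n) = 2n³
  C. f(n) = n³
B and C

Examining each function:
  A. log³(n) is O(log³ n)
  B. 2n³ is O(n³)
  C. n³ is O(n³)

Functions B and C both have the same complexity class.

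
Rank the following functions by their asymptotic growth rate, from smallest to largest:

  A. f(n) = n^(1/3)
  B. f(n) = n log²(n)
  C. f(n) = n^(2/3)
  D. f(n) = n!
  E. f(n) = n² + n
A < C < B < E < D

Comparing growth rates:
A = n^(1/3) is O(n^(1/3))
C = n^(2/3) is O(n^(2/3))
B = n log²(n) is O(n log² n)
E = n² + n is O(n²)
D = n! is O(n!)

Therefore, the order from slowest to fastest is: A < C < B < E < D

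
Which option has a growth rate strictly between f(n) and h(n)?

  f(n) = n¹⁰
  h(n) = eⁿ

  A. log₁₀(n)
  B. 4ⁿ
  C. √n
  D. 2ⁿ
D

We need g(n) with n¹⁰ = o(g(n)) and g(n) = o(eⁿ), i.e. O(n¹⁰) ≺ g ≺ O(eⁿ).
Check each option:
  A. log₁₀(n) — O(log n) does not grow strictly faster than f(n)
  B. 4ⁿ — O(4ⁿ) does not grow strictly slower than h(n)
  C. √n — O(√n) does not grow strictly faster than f(n)
  D. 2ⁿ — O(2ⁿ) is strictly between O(n¹⁰) and O(eⁿ) ✓

Only option D (2ⁿ) lies strictly between.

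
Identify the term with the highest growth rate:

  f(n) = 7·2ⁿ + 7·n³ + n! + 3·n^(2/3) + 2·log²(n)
n!

Looking at each term:
  - 7·2ⁿ is O(2ⁿ)
  - 7·n³ is O(n³)
  - n! is O(n!)
  - 3·n^(2/3) is O(n^(2/3))
  - 2·log²(n) is O(log² n)

The term n! (O(n!)) grows fastest and dominates all others.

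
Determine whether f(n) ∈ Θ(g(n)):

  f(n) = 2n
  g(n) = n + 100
True

f(n) = 2n and g(n) = n + 100 are both O(n).
Since they have the same asymptotic growth rate, f(n) = Θ(g(n)) is true.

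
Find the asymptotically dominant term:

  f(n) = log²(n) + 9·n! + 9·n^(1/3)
9·n!

Looking at each term:
  - log²(n) is O(log² n)
  - 9·n! is O(n!)
  - 9·n^(1/3) is O(n^(1/3))

The term 9·n! (O(n!)) grows fastest and dominates all others.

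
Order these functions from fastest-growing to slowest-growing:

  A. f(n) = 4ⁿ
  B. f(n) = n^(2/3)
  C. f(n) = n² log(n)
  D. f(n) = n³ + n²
A > D > C > B

Comparing growth rates:
A = 4ⁿ is O(4ⁿ)
D = n³ + n² is O(n³)
C = n² log(n) is O(n² log n)
B = n^(2/3) is O(n^(2/3))

Therefore, the order from fastest to slowest is: A > D > C > B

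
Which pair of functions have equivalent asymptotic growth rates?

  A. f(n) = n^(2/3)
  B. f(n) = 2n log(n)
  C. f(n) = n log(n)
B and C

Examining each function:
  A. n^(2/3) is O(n^(2/3))
  B. 2n log(n) is O(n log n)
  C. n log(n) is O(n log n)

Functions B and C both have the same complexity class.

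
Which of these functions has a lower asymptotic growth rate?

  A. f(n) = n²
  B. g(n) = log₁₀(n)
B

f(n) = n² is O(n²), while g(n) = log₁₀(n) is O(log n).
Since O(log n) grows slower than O(n²), g(n) is dominated.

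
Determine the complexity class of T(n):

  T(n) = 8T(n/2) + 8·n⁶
Θ(n⁶)

Master Theorem: a = 8, b = 2, f(n) = 8·n⁶.
Compute the critical exponent d = log₂(8) = 3.
Compare f(n) = Θ(n⁶) against n^d:
  k = 6 > d = 3, so f(n) = Ω(n^(d+ε)) — Case 3.
  Regularity: a·(n/b)^6/n^6 = a/b^6 = 8/64 < 1 ✓.
  The top-level work dominates: T(n) = Θ(f(n)) = Θ(n⁶).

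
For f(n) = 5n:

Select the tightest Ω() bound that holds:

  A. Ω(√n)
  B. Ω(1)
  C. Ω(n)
C

f(n) = 5n is Ω(n).
All listed options are valid Big-Ω bounds (lower bounds),
but Ω(n) is the tightest (largest valid bound).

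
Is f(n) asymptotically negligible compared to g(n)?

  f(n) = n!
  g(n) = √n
False

f(n) = n! is O(n!), and g(n) = √n is O(√n).
Since O(n!) grows faster than or equal to O(√n), f(n) = o(g(n)) is false.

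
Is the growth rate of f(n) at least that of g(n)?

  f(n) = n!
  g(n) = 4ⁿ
True

f(n) = n! is O(n!), and g(n) = 4ⁿ is O(4ⁿ).
Since O(n!) grows at least as fast as O(4ⁿ), f(n) = Ω(g(n)) is true.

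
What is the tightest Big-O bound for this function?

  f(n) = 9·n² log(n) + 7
O(n² log n)

The dominant term in 9·n² log(n) + 7 is 9·n² log(n), which is Θ(n² log n).
Lower-order terms (7) are asymptotically negligible.
Constants are absorbed, so the tightest bound is O(n² log n).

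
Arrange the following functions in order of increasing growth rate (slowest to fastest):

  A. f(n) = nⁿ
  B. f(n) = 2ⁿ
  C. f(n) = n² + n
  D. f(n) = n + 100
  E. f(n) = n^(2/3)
E < D < C < B < A

Comparing growth rates:
E = n^(2/3) is O(n^(2/3))
D = n + 100 is O(n)
C = n² + n is O(n²)
B = 2ⁿ is O(2ⁿ)
A = nⁿ is O(nⁿ)

Therefore, the order from slowest to fastest is: E < D < C < B < A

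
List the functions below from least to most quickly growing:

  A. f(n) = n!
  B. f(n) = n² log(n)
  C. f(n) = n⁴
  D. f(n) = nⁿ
B < C < A < D

Comparing growth rates:
B = n² log(n) is O(n² log n)
C = n⁴ is O(n⁴)
A = n! is O(n!)
D = nⁿ is O(nⁿ)

Therefore, the order from slowest to fastest is: B < C < A < D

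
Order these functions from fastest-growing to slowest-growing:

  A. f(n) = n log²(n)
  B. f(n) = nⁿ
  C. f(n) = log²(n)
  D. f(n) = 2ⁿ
B > D > A > C

Comparing growth rates:
B = nⁿ is O(nⁿ)
D = 2ⁿ is O(2ⁿ)
A = n log²(n) is O(n log² n)
C = log²(n) is O(log² n)

Therefore, the order from fastest to slowest is: B > D > A > C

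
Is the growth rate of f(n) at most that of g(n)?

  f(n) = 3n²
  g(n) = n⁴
True

f(n) = 3n² is O(n²), and g(n) = n⁴ is O(n⁴).
Since O(n²) ⊆ O(n⁴) (f grows no faster than g), f(n) = O(g(n)) is true.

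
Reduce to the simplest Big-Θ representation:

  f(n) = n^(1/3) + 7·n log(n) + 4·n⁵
Θ(n⁵)

Order the terms by growth rate: n^(1/3) ≺ 7·n log(n) ≺ 4·n⁵.
The fastest-growing term 4·n⁵ dominates as n → ∞; dropping its constant factor gives Θ(n⁵).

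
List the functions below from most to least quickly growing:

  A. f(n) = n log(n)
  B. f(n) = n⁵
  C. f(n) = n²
B > C > A

Comparing growth rates:
B = n⁵ is O(n⁵)
C = n² is O(n²)
A = n log(n) is O(n log n)

Therefore, the order from fastest to slowest is: B > C > A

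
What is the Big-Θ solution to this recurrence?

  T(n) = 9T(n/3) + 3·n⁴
Θ(n⁴)

Master Theorem: a = 9, b = 3, f(n) = 3·n⁴.
Compute the critical exponent d = log₃(9) = 2.
Compare f(n) = Θ(n⁴) against n^d:
  k = 4 > d = 2, so f(n) = Ω(n^(d+ε)) — Case 3.
  Regularity: a·(n/b)^4/n^4 = a/b^4 = 9/81 < 1 ✓.
  The top-level work dominates: T(n) = Θ(f(n)) = Θ(n⁴).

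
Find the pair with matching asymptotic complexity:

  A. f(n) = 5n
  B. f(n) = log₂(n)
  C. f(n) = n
A and C

Examining each function:
  A. 5n is O(n)
  B. log₂(n) is O(log n)
  C. n is O(n)

Functions A and C both have the same complexity class.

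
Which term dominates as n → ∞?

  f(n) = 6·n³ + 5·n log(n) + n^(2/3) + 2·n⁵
2·n⁵

Looking at each term:
  - 6·n³ is O(n³)
  - 5·n log(n) is O(n log n)
  - n^(2/3) is O(n^(2/3))
  - 2·n⁵ is O(n⁵)

The term 2·n⁵ (O(n⁵)) grows fastest and dominates all others.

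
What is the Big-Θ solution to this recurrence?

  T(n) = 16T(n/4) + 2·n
Θ(n²)

Master Theorem: a = 16, b = 4, f(n) = 2·n.
Compute the critical exponent d = log₄(16) = 2.
Compare f(n) = Θ(n) against n^d:
  k = 1 < d = 2, so f(n) = O(n^(d-ε)) — Case 1.
  The recursion cost dominates: T(n) = Θ(n^d) = Θ(n²).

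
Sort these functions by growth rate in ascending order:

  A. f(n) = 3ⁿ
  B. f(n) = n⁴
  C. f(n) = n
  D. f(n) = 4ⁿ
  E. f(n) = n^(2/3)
E < C < B < A < D

Comparing growth rates:
E = n^(2/3) is O(n^(2/3))
C = n is O(n)
B = n⁴ is O(n⁴)
A = 3ⁿ is O(3ⁿ)
D = 4ⁿ is O(4ⁿ)

Therefore, the order from slowest to fastest is: E < C < B < A < D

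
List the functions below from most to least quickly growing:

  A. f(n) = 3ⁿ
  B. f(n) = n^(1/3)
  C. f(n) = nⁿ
C > A > B

Comparing growth rates:
C = nⁿ is O(nⁿ)
A = 3ⁿ is O(3ⁿ)
B = n^(1/3) is O(n^(1/3))

Therefore, the order from fastest to slowest is: C > A > B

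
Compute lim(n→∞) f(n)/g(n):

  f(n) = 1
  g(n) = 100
1/100

Since 1 and 100 have the same growth rate (O(1)),
the ratio converges to a constant: 1/100.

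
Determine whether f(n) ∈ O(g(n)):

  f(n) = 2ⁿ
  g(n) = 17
False

f(n) = 2ⁿ is O(2ⁿ), and g(n) = 17 is O(1).
Since O(2ⁿ) grows faster than O(1), f(n) = O(g(n)) is false.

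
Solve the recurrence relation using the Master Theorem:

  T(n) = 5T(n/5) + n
Θ(n log n)

Master Theorem: a = 5, b = 5, f(n) = n.
Compute the critical exponent d = log₅(5) = 1.
Compare f(n) = Θ(n) against n^d:
  k = 1 = d, so f(n) = Θ(n^d) — Case 2.
  Work is balanced across levels: T(n) = Θ(n^d log n) = Θ(n log n).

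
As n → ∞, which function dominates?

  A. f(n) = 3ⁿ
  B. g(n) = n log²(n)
A

f(n) = 3ⁿ is O(3ⁿ), while g(n) = n log²(n) is O(n log² n).
Since O(3ⁿ) grows faster than O(n log² n), f(n) dominates.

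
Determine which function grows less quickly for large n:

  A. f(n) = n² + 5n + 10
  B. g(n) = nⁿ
A

f(n) = n² + 5n + 10 is O(n²), while g(n) = nⁿ is O(nⁿ).
Since O(n²) grows slower than O(nⁿ), f(n) is dominated.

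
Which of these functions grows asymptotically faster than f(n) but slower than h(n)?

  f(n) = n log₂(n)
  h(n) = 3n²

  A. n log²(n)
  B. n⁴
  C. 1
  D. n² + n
A

We need g(n) with n log₂(n) = o(g(n)) and g(n) = o(3n²), i.e. O(n log n) ≺ g ≺ O(n²).
Check each option:
  A. n log²(n) — O(n log² n) is strictly between O(n log n) and O(n²) ✓
  B. n⁴ — O(n⁴) does not grow strictly slower than h(n)
  C. 1 — O(1) does not grow strictly faster than f(n)
  D. n² + n — O(n²) does not grow strictly slower than h(n)

Only option A (n log²(n)) lies strictly between.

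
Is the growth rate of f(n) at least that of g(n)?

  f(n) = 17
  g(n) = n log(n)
False

f(n) = 17 is O(1), and g(n) = n log(n) is O(n log n).
Since O(1) grows slower than O(n log n), f(n) = Ω(g(n)) is false.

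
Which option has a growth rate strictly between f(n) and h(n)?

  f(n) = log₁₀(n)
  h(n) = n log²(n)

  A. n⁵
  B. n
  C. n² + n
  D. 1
B

We need g(n) with log₁₀(n) = o(g(n)) and g(n) = o(n log²(n)), i.e. O(log n) ≺ g ≺ O(n log² n).
Check each option:
  A. n⁵ — O(n⁵) does not grow strictly slower than h(n)
  B. n — O(n) is strictly between O(log n) and O(n log² n) ✓
  C. n² + n — O(n²) does not grow strictly slower than h(n)
  D. 1 — O(1) does not grow strictly faster than f(n)

Only option B (n) lies strictly between.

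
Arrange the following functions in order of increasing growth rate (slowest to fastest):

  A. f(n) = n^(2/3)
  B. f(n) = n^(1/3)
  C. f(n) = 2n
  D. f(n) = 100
D < B < A < C

Comparing growth rates:
D = 100 is O(1)
B = n^(1/3) is O(n^(1/3))
A = n^(2/3) is O(n^(2/3))
C = 2n is O(n)

Therefore, the order from slowest to fastest is: D < B < A < C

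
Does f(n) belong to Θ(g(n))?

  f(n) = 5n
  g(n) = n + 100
True

f(n) = 5n and g(n) = n + 100 are both O(n).
Since they have the same asymptotic growth rate, f(n) = Θ(g(n)) is true.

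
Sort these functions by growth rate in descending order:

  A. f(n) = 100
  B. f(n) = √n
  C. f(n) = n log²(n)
C > B > A

Comparing growth rates:
C = n log²(n) is O(n log² n)
B = √n is O(√n)
A = 100 is O(1)

Therefore, the order from fastest to slowest is: C > B > A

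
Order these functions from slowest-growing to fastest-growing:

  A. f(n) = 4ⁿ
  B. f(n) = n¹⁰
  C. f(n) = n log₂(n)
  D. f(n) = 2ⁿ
C < B < D < A

Comparing growth rates:
C = n log₂(n) is O(n log n)
B = n¹⁰ is O(n¹⁰)
D = 2ⁿ is O(2ⁿ)
A = 4ⁿ is O(4ⁿ)

Therefore, the order from slowest to fastest is: C < B < D < A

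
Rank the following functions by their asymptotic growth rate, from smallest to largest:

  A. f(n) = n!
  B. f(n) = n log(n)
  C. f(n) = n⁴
B < C < A

Comparing growth rates:
B = n log(n) is O(n log n)
C = n⁴ is O(n⁴)
A = n! is O(n!)

Therefore, the order from slowest to fastest is: B < C < A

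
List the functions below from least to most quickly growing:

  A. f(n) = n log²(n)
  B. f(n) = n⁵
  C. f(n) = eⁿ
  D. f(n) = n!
A < B < C < D

Comparing growth rates:
A = n log²(n) is O(n log² n)
B = n⁵ is O(n⁵)
C = eⁿ is O(eⁿ)
D = n! is O(n!)

Therefore, the order from slowest to fastest is: A < B < C < D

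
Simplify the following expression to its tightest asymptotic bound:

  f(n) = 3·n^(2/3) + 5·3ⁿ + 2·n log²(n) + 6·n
Θ(3ⁿ)

Order the terms by growth rate: 3·n^(2/3) ≺ 6·n ≺ 2·n log²(n) ≺ 5·3ⁿ.
The fastest-growing term 5·3ⁿ dominates as n → ∞; dropping its constant factor gives Θ(3ⁿ).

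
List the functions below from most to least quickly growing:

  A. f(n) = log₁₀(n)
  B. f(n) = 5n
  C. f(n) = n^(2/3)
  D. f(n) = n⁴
D > B > C > A

Comparing growth rates:
D = n⁴ is O(n⁴)
B = 5n is O(n)
C = n^(2/3) is O(n^(2/3))
A = log₁₀(n) is O(log n)

Therefore, the order from fastest to slowest is: D > B > C > A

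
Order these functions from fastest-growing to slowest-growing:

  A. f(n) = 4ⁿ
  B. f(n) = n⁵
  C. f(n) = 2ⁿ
A > C > B

Comparing growth rates:
A = 4ⁿ is O(4ⁿ)
C = 2ⁿ is O(2ⁿ)
B = n⁵ is O(n⁵)

Therefore, the order from fastest to slowest is: A > C > B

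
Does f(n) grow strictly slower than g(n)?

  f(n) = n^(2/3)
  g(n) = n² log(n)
True

f(n) = n^(2/3) is O(n^(2/3)), and g(n) = n² log(n) is O(n² log n).
Since O(n^(2/3)) grows strictly slower than O(n² log n), f(n) = o(g(n)) is true.
This means lim(n→∞) f(n)/g(n) = 0.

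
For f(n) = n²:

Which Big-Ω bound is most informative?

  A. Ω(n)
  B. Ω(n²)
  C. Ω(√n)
B

f(n) = n² is Ω(n²).
All listed options are valid Big-Ω bounds (lower bounds),
but Ω(n²) is the tightest (largest valid bound).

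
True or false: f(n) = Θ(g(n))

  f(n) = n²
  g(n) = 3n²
True

f(n) = n² and g(n) = 3n² are both O(n²).
Since they have the same asymptotic growth rate, f(n) = Θ(g(n)) is true.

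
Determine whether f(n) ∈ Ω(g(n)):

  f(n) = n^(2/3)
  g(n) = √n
True

f(n) = n^(2/3) is O(n^(2/3)), and g(n) = √n is O(√n).
Since O(n^(2/3)) grows at least as fast as O(√n), f(n) = Ω(g(n)) is true.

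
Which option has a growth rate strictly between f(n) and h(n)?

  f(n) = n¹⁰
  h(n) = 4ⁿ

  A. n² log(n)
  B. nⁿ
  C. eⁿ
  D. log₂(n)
C

We need g(n) with n¹⁰ = o(g(n)) and g(n) = o(4ⁿ), i.e. O(n¹⁰) ≺ g ≺ O(4ⁿ).
Check each option:
  A. n² log(n) — O(n² log n) does not grow strictly faster than f(n)
  B. nⁿ — O(nⁿ) does not grow strictly slower than h(n)
  C. eⁿ — O(eⁿ) is strictly between O(n¹⁰) and O(4ⁿ) ✓
  D. log₂(n) — O(log n) does not grow strictly faster than f(n)

Only option C (eⁿ) lies strictly between.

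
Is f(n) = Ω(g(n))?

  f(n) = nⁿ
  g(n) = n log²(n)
True

f(n) = nⁿ is O(nⁿ), and g(n) = n log²(n) is O(n log² n).
Since O(nⁿ) grows at least as fast as O(n log² n), f(n) = Ω(g(n)) is true.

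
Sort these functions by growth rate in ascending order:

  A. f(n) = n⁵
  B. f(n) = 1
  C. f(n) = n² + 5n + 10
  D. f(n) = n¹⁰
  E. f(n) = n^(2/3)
B < E < C < A < D

Comparing growth rates:
B = 1 is O(1)
E = n^(2/3) is O(n^(2/3))
C = n² + 5n + 10 is O(n²)
A = n⁵ is O(n⁵)
D = n¹⁰ is O(n¹⁰)

Therefore, the order from slowest to fastest is: B < E < C < A < D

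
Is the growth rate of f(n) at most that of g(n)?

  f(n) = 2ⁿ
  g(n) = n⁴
False

f(n) = 2ⁿ is O(2ⁿ), and g(n) = n⁴ is O(n⁴).
Since O(2ⁿ) grows faster than O(n⁴), f(n) = O(g(n)) is false.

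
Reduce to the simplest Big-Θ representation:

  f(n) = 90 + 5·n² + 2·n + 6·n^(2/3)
Θ(n²)

Order the terms by growth rate: 90 ≺ 6·n^(2/3) ≺ 2·n ≺ 5·n².
The fastest-growing term 5·n² dominates as n → ∞; dropping its constant factor gives Θ(n²).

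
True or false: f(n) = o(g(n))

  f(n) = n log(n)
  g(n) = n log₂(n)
False

f(n) = n log(n) is O(n log n), and g(n) = n log₂(n) is O(n log n).
Since they have the same growth rate, f(n) = o(g(n)) is false.
(f = o(g) requires f to grow strictly slower, not equal.)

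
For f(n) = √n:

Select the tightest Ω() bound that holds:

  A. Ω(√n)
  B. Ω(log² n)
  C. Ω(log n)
A

f(n) = √n is Ω(√n).
All listed options are valid Big-Ω bounds (lower bounds),
but Ω(√n) is the tightest (largest valid bound).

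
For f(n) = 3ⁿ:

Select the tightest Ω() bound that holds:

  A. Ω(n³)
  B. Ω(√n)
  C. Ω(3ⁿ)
C

f(n) = 3ⁿ is Ω(3ⁿ).
All listed options are valid Big-Ω bounds (lower bounds),
but Ω(3ⁿ) is the tightest (largest valid bound).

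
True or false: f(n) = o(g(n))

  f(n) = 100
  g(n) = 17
False

f(n) = 100 is O(1), and g(n) = 17 is O(1).
Since they have the same growth rate, f(n) = o(g(n)) is false.
(f = o(g) requires f to grow strictly slower, not equal.)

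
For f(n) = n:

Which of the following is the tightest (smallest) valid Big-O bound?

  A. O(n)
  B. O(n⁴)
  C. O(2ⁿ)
A

f(n) = n is O(n).
All listed options are valid Big-O bounds (upper bounds),
but O(n) is the tightest (smallest valid bound).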